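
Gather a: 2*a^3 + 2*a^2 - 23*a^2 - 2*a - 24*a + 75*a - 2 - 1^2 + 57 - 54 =2*a^3 - 21*a^2 + 49*a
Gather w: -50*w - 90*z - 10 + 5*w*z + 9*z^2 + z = w*(5*z - 50) + 9*z^2 - 89*z - 10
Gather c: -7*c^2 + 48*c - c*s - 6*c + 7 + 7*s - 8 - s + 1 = -7*c^2 + c*(42 - s) + 6*s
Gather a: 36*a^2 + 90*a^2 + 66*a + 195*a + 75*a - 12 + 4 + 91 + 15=126*a^2 + 336*a + 98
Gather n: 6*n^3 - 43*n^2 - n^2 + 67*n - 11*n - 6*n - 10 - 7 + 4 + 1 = 6*n^3 - 44*n^2 + 50*n - 12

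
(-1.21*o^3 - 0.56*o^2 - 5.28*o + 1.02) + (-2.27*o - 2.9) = -1.21*o^3 - 0.56*o^2 - 7.55*o - 1.88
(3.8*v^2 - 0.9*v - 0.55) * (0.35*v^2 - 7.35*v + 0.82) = 1.33*v^4 - 28.245*v^3 + 9.5385*v^2 + 3.3045*v - 0.451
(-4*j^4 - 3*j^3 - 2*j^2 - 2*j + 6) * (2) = -8*j^4 - 6*j^3 - 4*j^2 - 4*j + 12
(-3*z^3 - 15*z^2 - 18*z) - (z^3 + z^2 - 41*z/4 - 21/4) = -4*z^3 - 16*z^2 - 31*z/4 + 21/4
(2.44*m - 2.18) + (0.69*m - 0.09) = 3.13*m - 2.27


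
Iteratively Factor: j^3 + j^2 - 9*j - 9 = (j - 3)*(j^2 + 4*j + 3) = (j - 3)*(j + 1)*(j + 3)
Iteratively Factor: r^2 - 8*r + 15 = (r - 3)*(r - 5)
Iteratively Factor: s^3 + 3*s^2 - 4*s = (s)*(s^2 + 3*s - 4) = s*(s + 4)*(s - 1)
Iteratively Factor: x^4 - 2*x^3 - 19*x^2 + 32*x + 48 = (x + 4)*(x^3 - 6*x^2 + 5*x + 12) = (x - 3)*(x + 4)*(x^2 - 3*x - 4) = (x - 4)*(x - 3)*(x + 4)*(x + 1)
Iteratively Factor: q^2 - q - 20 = (q + 4)*(q - 5)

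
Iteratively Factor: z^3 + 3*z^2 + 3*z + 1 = (z + 1)*(z^2 + 2*z + 1) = (z + 1)^2*(z + 1)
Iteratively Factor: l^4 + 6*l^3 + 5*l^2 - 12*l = (l + 4)*(l^3 + 2*l^2 - 3*l) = (l + 3)*(l + 4)*(l^2 - l) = (l - 1)*(l + 3)*(l + 4)*(l)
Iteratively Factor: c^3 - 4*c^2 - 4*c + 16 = (c + 2)*(c^2 - 6*c + 8) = (c - 4)*(c + 2)*(c - 2)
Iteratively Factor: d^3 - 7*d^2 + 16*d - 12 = (d - 2)*(d^2 - 5*d + 6) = (d - 3)*(d - 2)*(d - 2)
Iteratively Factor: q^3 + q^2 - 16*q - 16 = (q - 4)*(q^2 + 5*q + 4) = (q - 4)*(q + 4)*(q + 1)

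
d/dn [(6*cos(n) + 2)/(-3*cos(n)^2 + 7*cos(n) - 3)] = 2*(-9*cos(n)^2 - 6*cos(n) + 16)*sin(n)/(3*sin(n)^2 + 7*cos(n) - 6)^2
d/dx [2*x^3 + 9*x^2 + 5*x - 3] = 6*x^2 + 18*x + 5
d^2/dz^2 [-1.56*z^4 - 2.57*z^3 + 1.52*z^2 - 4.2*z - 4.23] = -18.72*z^2 - 15.42*z + 3.04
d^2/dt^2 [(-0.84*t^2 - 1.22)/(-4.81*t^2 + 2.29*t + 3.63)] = (5.6843418860808e-14*t^4 + 18.505032*t^3 + 257.356164*t^2 - 80.629068*t + 77.535928)/(111.284641*t^6 - 158.945007*t^5 - 176.279766*t^4 + 227.895533*t^3 + 133.034418*t^2 - 90.525303*t - 47.832147)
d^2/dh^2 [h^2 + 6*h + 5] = 2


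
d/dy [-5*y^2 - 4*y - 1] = -10*y - 4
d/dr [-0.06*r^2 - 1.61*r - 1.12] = -0.12*r - 1.61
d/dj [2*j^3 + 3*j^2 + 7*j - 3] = 6*j^2 + 6*j + 7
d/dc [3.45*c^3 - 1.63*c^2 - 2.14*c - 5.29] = 10.35*c^2 - 3.26*c - 2.14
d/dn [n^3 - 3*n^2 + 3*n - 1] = 3*n^2 - 6*n + 3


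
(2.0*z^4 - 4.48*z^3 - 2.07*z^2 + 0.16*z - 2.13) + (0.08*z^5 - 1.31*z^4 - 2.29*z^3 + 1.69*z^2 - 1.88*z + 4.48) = 0.08*z^5 + 0.69*z^4 - 6.77*z^3 - 0.38*z^2 - 1.72*z + 2.35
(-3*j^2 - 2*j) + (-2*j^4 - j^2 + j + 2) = -2*j^4 - 4*j^2 - j + 2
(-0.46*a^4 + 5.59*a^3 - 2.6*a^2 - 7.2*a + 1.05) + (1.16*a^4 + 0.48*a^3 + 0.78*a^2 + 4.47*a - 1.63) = 0.7*a^4 + 6.07*a^3 - 1.82*a^2 - 2.73*a - 0.58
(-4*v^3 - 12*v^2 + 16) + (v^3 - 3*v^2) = -3*v^3 - 15*v^2 + 16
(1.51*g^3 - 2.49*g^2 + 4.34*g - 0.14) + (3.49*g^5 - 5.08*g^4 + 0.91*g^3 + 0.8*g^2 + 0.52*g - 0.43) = 3.49*g^5 - 5.08*g^4 + 2.42*g^3 - 1.69*g^2 + 4.86*g - 0.57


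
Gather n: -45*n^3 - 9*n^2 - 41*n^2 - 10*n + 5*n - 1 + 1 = -45*n^3 - 50*n^2 - 5*n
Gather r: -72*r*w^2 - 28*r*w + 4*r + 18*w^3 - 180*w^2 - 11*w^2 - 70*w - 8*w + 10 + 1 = r*(-72*w^2 - 28*w + 4) + 18*w^3 - 191*w^2 - 78*w + 11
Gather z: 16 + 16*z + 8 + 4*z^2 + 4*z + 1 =4*z^2 + 20*z + 25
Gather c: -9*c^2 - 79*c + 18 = -9*c^2 - 79*c + 18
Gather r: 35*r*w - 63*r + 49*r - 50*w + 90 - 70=r*(35*w - 14) - 50*w + 20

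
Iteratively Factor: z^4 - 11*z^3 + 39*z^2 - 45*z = (z - 5)*(z^3 - 6*z^2 + 9*z) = (z - 5)*(z - 3)*(z^2 - 3*z) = (z - 5)*(z - 3)^2*(z)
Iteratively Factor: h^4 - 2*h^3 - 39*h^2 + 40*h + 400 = (h - 5)*(h^3 + 3*h^2 - 24*h - 80) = (h - 5)*(h + 4)*(h^2 - h - 20) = (h - 5)*(h + 4)^2*(h - 5)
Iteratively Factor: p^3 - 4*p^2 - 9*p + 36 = (p - 3)*(p^2 - p - 12) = (p - 3)*(p + 3)*(p - 4)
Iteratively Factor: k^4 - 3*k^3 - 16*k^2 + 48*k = (k - 4)*(k^3 + k^2 - 12*k) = k*(k - 4)*(k^2 + k - 12) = k*(k - 4)*(k - 3)*(k + 4)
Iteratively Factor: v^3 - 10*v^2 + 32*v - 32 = (v - 2)*(v^2 - 8*v + 16) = (v - 4)*(v - 2)*(v - 4)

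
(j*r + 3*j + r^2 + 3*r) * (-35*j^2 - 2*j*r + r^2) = -35*j^3*r - 105*j^3 - 37*j^2*r^2 - 111*j^2*r - j*r^3 - 3*j*r^2 + r^4 + 3*r^3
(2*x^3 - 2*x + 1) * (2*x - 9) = 4*x^4 - 18*x^3 - 4*x^2 + 20*x - 9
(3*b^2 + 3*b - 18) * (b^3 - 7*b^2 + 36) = 3*b^5 - 18*b^4 - 39*b^3 + 234*b^2 + 108*b - 648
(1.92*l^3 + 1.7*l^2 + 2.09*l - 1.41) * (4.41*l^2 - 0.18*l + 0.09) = 8.4672*l^5 + 7.1514*l^4 + 9.0837*l^3 - 6.4413*l^2 + 0.4419*l - 0.1269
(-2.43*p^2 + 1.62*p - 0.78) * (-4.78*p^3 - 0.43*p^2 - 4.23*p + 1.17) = 11.6154*p^5 - 6.6987*p^4 + 13.3107*p^3 - 9.3603*p^2 + 5.1948*p - 0.9126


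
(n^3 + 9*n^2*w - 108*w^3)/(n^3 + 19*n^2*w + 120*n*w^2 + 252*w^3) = (n - 3*w)/(n + 7*w)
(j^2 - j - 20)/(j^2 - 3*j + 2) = (j^2 - j - 20)/(j^2 - 3*j + 2)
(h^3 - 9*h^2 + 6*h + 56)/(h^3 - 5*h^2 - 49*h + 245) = (h^2 - 2*h - 8)/(h^2 + 2*h - 35)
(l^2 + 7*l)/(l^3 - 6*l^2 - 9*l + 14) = l*(l + 7)/(l^3 - 6*l^2 - 9*l + 14)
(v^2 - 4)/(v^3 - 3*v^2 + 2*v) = (v + 2)/(v*(v - 1))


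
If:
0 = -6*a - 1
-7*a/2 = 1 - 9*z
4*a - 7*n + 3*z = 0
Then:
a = -1/6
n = -19/252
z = 5/108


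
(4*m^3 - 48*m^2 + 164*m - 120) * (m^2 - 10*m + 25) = 4*m^5 - 88*m^4 + 744*m^3 - 2960*m^2 + 5300*m - 3000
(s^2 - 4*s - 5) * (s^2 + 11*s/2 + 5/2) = s^4 + 3*s^3/2 - 49*s^2/2 - 75*s/2 - 25/2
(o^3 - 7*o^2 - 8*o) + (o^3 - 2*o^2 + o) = 2*o^3 - 9*o^2 - 7*o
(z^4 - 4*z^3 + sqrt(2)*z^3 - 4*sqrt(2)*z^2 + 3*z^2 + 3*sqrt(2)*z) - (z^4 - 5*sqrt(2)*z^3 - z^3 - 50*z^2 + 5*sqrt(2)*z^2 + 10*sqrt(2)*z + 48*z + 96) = -3*z^3 + 6*sqrt(2)*z^3 - 9*sqrt(2)*z^2 + 53*z^2 - 48*z - 7*sqrt(2)*z - 96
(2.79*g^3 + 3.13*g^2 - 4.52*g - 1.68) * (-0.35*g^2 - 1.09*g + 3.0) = -0.9765*g^5 - 4.1366*g^4 + 6.5403*g^3 + 14.9048*g^2 - 11.7288*g - 5.04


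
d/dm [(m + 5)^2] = 2*m + 10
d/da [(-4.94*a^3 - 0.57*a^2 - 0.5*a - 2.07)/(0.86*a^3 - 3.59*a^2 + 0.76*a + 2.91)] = (18.2248*a^4 - 6.6488*a^3 - 40.0138*a^2 - 18.18*a + 0.1182)/(0.7396*a^6 - 6.1748*a^5 + 14.1953*a^4 - 0.451599999999999*a^3 - 20.3162*a^2 + 4.4232*a + 8.4681)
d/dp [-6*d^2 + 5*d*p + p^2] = 5*d + 2*p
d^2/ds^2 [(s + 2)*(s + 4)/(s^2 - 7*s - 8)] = 2*(13*s^3 + 48*s^2 - 24*s + 184)/(s^6 - 21*s^5 + 123*s^4 - 7*s^3 - 984*s^2 - 1344*s - 512)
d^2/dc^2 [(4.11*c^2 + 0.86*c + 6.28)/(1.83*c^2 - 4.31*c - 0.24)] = (70.593714*c^3 + 137.017224*c^2 - 294.927192*c + 237.526472)/(6.128487*c^6 - 43.301277*c^5 + 99.571581*c^4 - 68.705279*c^3 - 13.058568*c^2 - 0.744768*c - 0.013824)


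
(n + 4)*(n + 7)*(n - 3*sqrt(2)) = n^3 - 3*sqrt(2)*n^2 + 11*n^2 - 33*sqrt(2)*n + 28*n - 84*sqrt(2)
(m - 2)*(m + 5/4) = m^2 - 3*m/4 - 5/2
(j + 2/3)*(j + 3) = j^2 + 11*j/3 + 2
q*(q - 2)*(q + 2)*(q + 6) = q^4 + 6*q^3 - 4*q^2 - 24*q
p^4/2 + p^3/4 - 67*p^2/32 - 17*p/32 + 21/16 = (p/2 + 1)*(p - 7/4)*(p - 3/4)*(p + 1)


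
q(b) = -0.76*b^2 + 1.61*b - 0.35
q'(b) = 1.61 - 1.52*b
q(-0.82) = -2.18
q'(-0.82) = 2.86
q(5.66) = -15.58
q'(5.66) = -6.99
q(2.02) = -0.20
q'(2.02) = -1.46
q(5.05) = -11.60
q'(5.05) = -6.07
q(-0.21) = -0.72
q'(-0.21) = 1.93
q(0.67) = 0.39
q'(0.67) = 0.59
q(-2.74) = -10.47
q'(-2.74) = 5.77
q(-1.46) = -4.32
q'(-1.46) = 3.83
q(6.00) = -18.05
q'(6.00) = -7.51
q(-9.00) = -76.40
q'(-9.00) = 15.29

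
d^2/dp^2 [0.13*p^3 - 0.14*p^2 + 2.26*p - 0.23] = 0.78*p - 0.28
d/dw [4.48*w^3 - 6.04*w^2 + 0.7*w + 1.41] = 13.44*w^2 - 12.08*w + 0.7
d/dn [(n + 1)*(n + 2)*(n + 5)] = 3*n^2 + 16*n + 17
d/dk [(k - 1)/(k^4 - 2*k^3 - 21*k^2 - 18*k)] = (-3*k^4 + 8*k^3 + 15*k^2 - 42*k - 18)/(k^2*(k^6 - 4*k^5 - 38*k^4 + 48*k^3 + 513*k^2 + 756*k + 324))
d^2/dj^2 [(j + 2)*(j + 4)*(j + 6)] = 6*j + 24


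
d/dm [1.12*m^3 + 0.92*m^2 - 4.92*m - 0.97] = 3.36*m^2 + 1.84*m - 4.92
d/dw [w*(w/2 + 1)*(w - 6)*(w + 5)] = 2*w^3 + 3*w^2/2 - 32*w - 30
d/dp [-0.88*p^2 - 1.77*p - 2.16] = -1.76*p - 1.77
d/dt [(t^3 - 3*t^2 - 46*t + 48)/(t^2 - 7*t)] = (t^4 - 14*t^3 + 67*t^2 - 96*t + 336)/(t^2*(t^2 - 14*t + 49))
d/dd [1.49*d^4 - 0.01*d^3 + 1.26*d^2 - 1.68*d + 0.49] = 5.96*d^3 - 0.03*d^2 + 2.52*d - 1.68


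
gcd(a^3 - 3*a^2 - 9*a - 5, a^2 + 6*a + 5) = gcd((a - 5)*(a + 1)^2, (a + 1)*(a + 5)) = a + 1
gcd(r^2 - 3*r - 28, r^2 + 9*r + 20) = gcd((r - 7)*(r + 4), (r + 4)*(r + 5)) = r + 4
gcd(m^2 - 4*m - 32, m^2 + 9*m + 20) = m + 4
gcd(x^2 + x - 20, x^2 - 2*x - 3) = 1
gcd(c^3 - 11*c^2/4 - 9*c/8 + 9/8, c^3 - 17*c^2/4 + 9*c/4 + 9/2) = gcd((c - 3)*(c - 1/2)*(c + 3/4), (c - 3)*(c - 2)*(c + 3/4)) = c^2 - 9*c/4 - 9/4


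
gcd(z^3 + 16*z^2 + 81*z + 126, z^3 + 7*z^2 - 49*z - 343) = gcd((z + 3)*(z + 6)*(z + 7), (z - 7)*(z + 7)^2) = z + 7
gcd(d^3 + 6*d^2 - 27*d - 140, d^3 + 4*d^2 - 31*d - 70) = d^2 + 2*d - 35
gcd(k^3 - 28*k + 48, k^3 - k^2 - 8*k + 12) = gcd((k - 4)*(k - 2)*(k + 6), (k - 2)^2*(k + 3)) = k - 2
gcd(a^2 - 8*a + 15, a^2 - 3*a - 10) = a - 5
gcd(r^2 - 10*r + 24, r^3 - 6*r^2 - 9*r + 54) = r - 6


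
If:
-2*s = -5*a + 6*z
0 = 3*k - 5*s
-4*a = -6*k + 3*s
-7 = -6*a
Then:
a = 7/6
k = 10/9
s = 2/3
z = 3/4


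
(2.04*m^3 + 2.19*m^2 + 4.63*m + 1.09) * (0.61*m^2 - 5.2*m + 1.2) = 1.2444*m^5 - 9.2721*m^4 - 6.1157*m^3 - 20.7831*m^2 - 0.112000000000001*m + 1.308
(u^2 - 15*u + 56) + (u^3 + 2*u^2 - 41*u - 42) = u^3 + 3*u^2 - 56*u + 14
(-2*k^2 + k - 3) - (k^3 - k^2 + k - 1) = -k^3 - k^2 - 2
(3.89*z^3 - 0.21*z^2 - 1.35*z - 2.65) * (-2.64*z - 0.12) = -10.2696*z^4 + 0.0876*z^3 + 3.5892*z^2 + 7.158*z + 0.318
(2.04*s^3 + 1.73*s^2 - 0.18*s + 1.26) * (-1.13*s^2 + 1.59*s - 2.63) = -2.3052*s^5 + 1.2887*s^4 - 2.4111*s^3 - 6.2599*s^2 + 2.4768*s - 3.3138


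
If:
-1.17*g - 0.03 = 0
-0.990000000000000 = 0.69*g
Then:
No Solution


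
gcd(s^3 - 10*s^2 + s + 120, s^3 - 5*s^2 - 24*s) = s^2 - 5*s - 24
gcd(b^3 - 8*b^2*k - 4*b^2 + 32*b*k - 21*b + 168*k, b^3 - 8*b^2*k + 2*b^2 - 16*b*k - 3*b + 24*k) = b^2 - 8*b*k + 3*b - 24*k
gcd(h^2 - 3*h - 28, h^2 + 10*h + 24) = h + 4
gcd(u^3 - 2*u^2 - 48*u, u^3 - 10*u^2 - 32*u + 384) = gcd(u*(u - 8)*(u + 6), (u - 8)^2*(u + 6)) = u^2 - 2*u - 48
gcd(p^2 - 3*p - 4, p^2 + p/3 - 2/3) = p + 1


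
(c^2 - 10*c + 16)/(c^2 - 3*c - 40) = (c - 2)/(c + 5)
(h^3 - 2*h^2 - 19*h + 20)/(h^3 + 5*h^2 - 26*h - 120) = (h - 1)/(h + 6)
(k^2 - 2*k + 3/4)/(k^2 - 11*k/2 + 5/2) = (k - 3/2)/(k - 5)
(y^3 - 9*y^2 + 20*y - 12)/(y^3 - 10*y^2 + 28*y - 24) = (y - 1)/(y - 2)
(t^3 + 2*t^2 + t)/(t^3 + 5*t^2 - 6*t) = (t^2 + 2*t + 1)/(t^2 + 5*t - 6)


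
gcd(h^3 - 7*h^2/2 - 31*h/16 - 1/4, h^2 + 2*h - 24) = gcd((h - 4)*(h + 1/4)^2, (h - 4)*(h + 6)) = h - 4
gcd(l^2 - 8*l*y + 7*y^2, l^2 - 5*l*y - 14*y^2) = -l + 7*y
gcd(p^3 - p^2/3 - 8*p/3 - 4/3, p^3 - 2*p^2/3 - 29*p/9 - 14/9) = p^2 + 5*p/3 + 2/3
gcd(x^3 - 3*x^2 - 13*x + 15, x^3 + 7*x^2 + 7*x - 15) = x^2 + 2*x - 3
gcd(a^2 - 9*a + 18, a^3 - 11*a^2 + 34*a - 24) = a - 6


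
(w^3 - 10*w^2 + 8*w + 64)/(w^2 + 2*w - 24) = (w^2 - 6*w - 16)/(w + 6)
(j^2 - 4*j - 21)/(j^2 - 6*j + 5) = (j^2 - 4*j - 21)/(j^2 - 6*j + 5)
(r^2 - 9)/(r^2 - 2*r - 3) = (r + 3)/(r + 1)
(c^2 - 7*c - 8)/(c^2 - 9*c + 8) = (c + 1)/(c - 1)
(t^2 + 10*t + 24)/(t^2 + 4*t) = (t + 6)/t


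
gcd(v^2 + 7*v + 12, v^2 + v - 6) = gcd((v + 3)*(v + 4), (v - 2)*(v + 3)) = v + 3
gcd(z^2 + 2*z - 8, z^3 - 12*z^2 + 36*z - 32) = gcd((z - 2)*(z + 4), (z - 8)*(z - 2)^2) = z - 2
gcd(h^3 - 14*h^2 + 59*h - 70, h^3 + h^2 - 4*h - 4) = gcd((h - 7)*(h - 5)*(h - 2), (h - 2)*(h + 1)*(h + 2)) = h - 2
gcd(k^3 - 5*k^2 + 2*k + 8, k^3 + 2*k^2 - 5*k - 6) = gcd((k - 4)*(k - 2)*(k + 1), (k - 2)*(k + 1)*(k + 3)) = k^2 - k - 2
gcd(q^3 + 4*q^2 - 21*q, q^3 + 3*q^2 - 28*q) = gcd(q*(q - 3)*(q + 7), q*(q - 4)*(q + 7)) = q^2 + 7*q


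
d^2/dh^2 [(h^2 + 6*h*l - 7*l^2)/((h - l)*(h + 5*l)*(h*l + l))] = 2*(h^3 + 21*h^2*l + 105*h*l^2 + 6*h*l + 175*l^3 + 10*l^2 + 2*l)/(l*(h^6 + 15*h^5*l + 3*h^5 + 75*h^4*l^2 + 45*h^4*l + 3*h^4 + 125*h^3*l^3 + 225*h^3*l^2 + 45*h^3*l + h^3 + 375*h^2*l^3 + 225*h^2*l^2 + 15*h^2*l + 375*h*l^3 + 75*h*l^2 + 125*l^3))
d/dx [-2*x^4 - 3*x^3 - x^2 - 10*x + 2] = -8*x^3 - 9*x^2 - 2*x - 10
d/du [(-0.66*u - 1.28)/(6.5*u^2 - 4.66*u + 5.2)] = (4.29*u^2 + 16.64*u - 9.3968)/(42.25*u^4 - 60.58*u^3 + 89.3156*u^2 - 48.464*u + 27.04)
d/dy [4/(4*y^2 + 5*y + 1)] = 4*(-8*y - 5)/(4*y^2 + 5*y + 1)^2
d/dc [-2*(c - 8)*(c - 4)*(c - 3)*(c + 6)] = -8*c^3 + 54*c^2 + 88*c - 624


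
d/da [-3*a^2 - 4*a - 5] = -6*a - 4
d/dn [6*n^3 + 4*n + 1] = 18*n^2 + 4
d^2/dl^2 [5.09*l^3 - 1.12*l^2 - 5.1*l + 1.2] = 30.54*l - 2.24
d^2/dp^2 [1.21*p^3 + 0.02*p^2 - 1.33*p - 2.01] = 7.26*p + 0.04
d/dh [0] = 0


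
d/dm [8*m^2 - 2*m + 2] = 16*m - 2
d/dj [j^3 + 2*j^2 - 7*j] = 3*j^2 + 4*j - 7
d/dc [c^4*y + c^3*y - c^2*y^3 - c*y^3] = y*(4*c^3 + 3*c^2 - 2*c*y^2 - y^2)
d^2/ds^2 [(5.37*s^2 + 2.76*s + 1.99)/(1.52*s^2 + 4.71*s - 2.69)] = (-64.1364*s^3 + 159.327312*s^2 + 153.191376*s + 252.219704)/(3.511808*s^6 + 32.645952*s^5 + 82.514568*s^4 - 11.062377*s^3 - 146.029071*s^2 + 102.246093*s - 19.465109)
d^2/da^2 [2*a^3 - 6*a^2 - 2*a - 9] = 12*a - 12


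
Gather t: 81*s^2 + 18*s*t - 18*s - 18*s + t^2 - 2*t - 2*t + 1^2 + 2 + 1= 81*s^2 - 36*s + t^2 + t*(18*s - 4) + 4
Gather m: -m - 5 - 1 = -m - 6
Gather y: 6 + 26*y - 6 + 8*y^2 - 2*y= 8*y^2 + 24*y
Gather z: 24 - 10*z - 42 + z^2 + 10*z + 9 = z^2 - 9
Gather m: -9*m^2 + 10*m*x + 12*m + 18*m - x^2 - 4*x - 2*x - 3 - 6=-9*m^2 + m*(10*x + 30) - x^2 - 6*x - 9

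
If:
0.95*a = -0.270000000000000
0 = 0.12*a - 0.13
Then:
No Solution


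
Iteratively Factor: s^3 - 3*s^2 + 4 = (s - 2)*(s^2 - s - 2) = (s - 2)*(s + 1)*(s - 2)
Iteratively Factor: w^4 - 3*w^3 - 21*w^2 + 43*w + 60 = (w - 3)*(w^3 - 21*w - 20) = (w - 3)*(w + 4)*(w^2 - 4*w - 5) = (w - 3)*(w + 1)*(w + 4)*(w - 5)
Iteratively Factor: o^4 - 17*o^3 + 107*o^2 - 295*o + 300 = (o - 5)*(o^3 - 12*o^2 + 47*o - 60) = (o - 5)^2*(o^2 - 7*o + 12) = (o - 5)^2*(o - 4)*(o - 3)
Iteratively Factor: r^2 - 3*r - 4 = (r - 4)*(r + 1)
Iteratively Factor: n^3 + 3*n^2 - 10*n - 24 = (n - 3)*(n^2 + 6*n + 8) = (n - 3)*(n + 4)*(n + 2)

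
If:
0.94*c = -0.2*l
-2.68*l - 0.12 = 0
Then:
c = 0.01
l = -0.04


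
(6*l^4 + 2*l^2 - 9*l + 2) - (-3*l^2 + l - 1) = 6*l^4 + 5*l^2 - 10*l + 3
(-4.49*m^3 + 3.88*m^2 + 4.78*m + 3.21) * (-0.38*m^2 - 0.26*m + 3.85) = 1.7062*m^5 - 0.307*m^4 - 20.1117*m^3 + 12.4754*m^2 + 17.5684*m + 12.3585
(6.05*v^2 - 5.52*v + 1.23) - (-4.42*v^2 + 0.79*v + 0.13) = 10.47*v^2 - 6.31*v + 1.1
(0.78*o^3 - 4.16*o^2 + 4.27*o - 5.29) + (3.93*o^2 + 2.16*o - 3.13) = 0.78*o^3 - 0.23*o^2 + 6.43*o - 8.42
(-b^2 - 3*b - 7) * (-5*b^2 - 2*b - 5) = 5*b^4 + 17*b^3 + 46*b^2 + 29*b + 35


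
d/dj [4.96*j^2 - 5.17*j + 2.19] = 9.92*j - 5.17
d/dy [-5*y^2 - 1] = -10*y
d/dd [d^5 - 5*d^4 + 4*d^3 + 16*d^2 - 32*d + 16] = 5*d^4 - 20*d^3 + 12*d^2 + 32*d - 32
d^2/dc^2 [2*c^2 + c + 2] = 4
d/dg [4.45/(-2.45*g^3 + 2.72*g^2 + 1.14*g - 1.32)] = (32.7075*g^2 - 24.208*g - 5.073)/(2.45*g^3 - 2.72*g^2 - 1.14*g + 1.32)^2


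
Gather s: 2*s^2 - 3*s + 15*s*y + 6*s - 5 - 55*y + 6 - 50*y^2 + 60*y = 2*s^2 + s*(15*y + 3) - 50*y^2 + 5*y + 1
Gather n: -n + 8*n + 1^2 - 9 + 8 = 7*n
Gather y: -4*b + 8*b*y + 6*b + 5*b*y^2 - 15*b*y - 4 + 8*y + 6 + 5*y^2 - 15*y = 2*b + y^2*(5*b + 5) + y*(-7*b - 7) + 2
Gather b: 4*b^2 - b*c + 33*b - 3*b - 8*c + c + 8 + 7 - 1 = 4*b^2 + b*(30 - c) - 7*c + 14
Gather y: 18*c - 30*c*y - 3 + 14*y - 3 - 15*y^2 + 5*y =18*c - 15*y^2 + y*(19 - 30*c) - 6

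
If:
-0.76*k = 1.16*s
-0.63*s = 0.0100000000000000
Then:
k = 0.02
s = -0.02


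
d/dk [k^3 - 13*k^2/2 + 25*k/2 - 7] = 3*k^2 - 13*k + 25/2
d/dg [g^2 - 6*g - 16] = 2*g - 6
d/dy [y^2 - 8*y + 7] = 2*y - 8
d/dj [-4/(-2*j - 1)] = -8/(2*j + 1)^2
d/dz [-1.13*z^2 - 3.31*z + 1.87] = -2.26*z - 3.31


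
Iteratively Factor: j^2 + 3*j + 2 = (j + 2)*(j + 1)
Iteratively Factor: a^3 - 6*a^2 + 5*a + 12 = (a + 1)*(a^2 - 7*a + 12) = (a - 4)*(a + 1)*(a - 3)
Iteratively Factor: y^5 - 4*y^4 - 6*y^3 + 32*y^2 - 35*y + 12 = (y - 1)*(y^4 - 3*y^3 - 9*y^2 + 23*y - 12) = (y - 1)^2*(y^3 - 2*y^2 - 11*y + 12) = (y - 1)^2*(y + 3)*(y^2 - 5*y + 4) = (y - 1)^3*(y + 3)*(y - 4)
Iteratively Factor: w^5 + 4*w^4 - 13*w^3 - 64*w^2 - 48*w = (w + 3)*(w^4 + w^3 - 16*w^2 - 16*w) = w*(w + 3)*(w^3 + w^2 - 16*w - 16) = w*(w + 1)*(w + 3)*(w^2 - 16) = w*(w + 1)*(w + 3)*(w + 4)*(w - 4)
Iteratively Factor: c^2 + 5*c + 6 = (c + 3)*(c + 2)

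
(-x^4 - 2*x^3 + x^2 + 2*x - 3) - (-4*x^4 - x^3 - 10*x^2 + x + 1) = 3*x^4 - x^3 + 11*x^2 + x - 4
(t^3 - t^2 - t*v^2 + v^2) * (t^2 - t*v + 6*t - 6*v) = t^5 - t^4*v + 5*t^4 - t^3*v^2 - 5*t^3*v - 6*t^3 + t^2*v^3 - 5*t^2*v^2 + 6*t^2*v + 5*t*v^3 + 6*t*v^2 - 6*v^3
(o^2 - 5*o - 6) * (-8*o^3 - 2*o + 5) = -8*o^5 + 40*o^4 + 46*o^3 + 15*o^2 - 13*o - 30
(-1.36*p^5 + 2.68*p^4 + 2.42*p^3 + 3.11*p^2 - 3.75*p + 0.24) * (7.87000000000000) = -10.7032*p^5 + 21.0916*p^4 + 19.0454*p^3 + 24.4757*p^2 - 29.5125*p + 1.8888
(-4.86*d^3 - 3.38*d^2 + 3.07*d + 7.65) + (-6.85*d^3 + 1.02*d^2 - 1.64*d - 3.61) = -11.71*d^3 - 2.36*d^2 + 1.43*d + 4.04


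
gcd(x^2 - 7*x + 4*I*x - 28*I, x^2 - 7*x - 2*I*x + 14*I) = x - 7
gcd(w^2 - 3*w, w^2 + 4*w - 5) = 1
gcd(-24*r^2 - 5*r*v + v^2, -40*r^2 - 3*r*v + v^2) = 8*r - v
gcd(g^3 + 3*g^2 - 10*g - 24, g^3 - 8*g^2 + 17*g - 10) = 1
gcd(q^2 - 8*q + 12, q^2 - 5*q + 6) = q - 2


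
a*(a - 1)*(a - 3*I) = a^3 - a^2 - 3*I*a^2 + 3*I*a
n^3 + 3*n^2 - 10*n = n*(n - 2)*(n + 5)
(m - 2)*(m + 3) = m^2 + m - 6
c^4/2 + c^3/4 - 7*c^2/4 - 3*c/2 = c*(c/2 + 1/2)*(c - 2)*(c + 3/2)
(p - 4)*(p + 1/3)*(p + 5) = p^3 + 4*p^2/3 - 59*p/3 - 20/3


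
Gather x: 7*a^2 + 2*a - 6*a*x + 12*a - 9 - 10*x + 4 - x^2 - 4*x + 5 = 7*a^2 + 14*a - x^2 + x*(-6*a - 14)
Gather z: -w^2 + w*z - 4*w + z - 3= -w^2 - 4*w + z*(w + 1) - 3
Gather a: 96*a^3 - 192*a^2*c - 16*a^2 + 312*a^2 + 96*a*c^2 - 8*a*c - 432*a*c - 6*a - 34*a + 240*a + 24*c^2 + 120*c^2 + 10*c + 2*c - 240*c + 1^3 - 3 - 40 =96*a^3 + a^2*(296 - 192*c) + a*(96*c^2 - 440*c + 200) + 144*c^2 - 228*c - 42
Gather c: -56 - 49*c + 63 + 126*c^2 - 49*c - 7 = 126*c^2 - 98*c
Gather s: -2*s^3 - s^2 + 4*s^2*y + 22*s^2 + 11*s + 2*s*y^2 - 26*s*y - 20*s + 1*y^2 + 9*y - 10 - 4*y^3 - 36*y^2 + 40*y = -2*s^3 + s^2*(4*y + 21) + s*(2*y^2 - 26*y - 9) - 4*y^3 - 35*y^2 + 49*y - 10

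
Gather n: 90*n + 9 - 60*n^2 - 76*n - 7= -60*n^2 + 14*n + 2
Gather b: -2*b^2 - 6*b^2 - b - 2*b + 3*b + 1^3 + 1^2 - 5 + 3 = -8*b^2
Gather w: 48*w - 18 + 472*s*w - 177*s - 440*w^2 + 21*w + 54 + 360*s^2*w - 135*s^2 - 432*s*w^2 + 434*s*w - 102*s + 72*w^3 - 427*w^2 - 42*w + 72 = -135*s^2 - 279*s + 72*w^3 + w^2*(-432*s - 867) + w*(360*s^2 + 906*s + 27) + 108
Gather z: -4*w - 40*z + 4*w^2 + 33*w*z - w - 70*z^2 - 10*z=4*w^2 - 5*w - 70*z^2 + z*(33*w - 50)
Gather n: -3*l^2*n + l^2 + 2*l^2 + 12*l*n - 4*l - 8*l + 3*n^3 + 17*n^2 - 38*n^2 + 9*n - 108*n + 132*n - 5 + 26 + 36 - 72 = 3*l^2 - 12*l + 3*n^3 - 21*n^2 + n*(-3*l^2 + 12*l + 33) - 15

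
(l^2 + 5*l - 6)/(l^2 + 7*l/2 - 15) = 2*(l - 1)/(2*l - 5)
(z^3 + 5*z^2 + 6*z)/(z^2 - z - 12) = z*(z + 2)/(z - 4)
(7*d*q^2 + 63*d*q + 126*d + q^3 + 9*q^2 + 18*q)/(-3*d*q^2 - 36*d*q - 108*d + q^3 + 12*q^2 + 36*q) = (7*d*q + 21*d + q^2 + 3*q)/(-3*d*q - 18*d + q^2 + 6*q)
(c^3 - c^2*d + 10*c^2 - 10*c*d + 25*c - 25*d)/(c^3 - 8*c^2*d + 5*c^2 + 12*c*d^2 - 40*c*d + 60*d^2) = (c^2 - c*d + 5*c - 5*d)/(c^2 - 8*c*d + 12*d^2)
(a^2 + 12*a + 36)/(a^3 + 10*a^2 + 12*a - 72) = 1/(a - 2)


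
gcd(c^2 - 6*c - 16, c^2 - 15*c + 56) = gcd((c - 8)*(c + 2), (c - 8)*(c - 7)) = c - 8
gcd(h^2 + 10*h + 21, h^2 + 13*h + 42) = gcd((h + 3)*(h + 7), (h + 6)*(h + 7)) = h + 7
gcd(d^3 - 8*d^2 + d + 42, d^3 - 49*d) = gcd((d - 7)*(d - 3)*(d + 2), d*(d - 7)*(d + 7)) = d - 7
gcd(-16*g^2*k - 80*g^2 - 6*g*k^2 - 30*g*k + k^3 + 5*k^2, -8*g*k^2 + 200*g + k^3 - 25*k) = 8*g*k + 40*g - k^2 - 5*k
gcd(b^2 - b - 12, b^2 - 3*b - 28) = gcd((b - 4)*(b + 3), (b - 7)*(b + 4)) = 1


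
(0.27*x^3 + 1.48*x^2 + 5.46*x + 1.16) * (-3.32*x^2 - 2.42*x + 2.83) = -0.8964*x^5 - 5.567*x^4 - 20.9447*x^3 - 12.876*x^2 + 12.6446*x + 3.2828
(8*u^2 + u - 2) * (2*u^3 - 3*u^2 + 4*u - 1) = 16*u^5 - 22*u^4 + 25*u^3 + 2*u^2 - 9*u + 2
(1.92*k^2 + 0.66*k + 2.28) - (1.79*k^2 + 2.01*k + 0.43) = 0.13*k^2 - 1.35*k + 1.85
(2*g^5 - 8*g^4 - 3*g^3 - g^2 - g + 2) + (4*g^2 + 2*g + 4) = 2*g^5 - 8*g^4 - 3*g^3 + 3*g^2 + g + 6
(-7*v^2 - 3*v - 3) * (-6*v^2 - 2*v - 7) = 42*v^4 + 32*v^3 + 73*v^2 + 27*v + 21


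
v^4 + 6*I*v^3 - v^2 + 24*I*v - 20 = (v - 2*I)*(v + I)*(v + 2*I)*(v + 5*I)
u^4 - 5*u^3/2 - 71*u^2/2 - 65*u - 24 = (u - 8)*(u + 1/2)*(u + 2)*(u + 3)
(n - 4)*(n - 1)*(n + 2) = n^3 - 3*n^2 - 6*n + 8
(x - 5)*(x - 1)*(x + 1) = x^3 - 5*x^2 - x + 5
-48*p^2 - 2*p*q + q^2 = (-8*p + q)*(6*p + q)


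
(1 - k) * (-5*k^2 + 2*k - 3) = 5*k^3 - 7*k^2 + 5*k - 3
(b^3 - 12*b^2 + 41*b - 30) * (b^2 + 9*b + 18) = b^5 - 3*b^4 - 49*b^3 + 123*b^2 + 468*b - 540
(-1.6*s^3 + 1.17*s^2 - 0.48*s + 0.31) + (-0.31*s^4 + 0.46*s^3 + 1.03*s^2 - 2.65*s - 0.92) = -0.31*s^4 - 1.14*s^3 + 2.2*s^2 - 3.13*s - 0.61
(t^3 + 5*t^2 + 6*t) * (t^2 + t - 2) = t^5 + 6*t^4 + 9*t^3 - 4*t^2 - 12*t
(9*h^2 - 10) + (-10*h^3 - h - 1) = -10*h^3 + 9*h^2 - h - 11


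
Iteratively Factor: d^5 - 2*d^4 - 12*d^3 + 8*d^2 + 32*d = (d + 2)*(d^4 - 4*d^3 - 4*d^2 + 16*d) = (d - 2)*(d + 2)*(d^3 - 2*d^2 - 8*d) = d*(d - 2)*(d + 2)*(d^2 - 2*d - 8) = d*(d - 4)*(d - 2)*(d + 2)*(d + 2)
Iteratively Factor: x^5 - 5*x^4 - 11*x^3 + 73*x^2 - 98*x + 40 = (x - 1)*(x^4 - 4*x^3 - 15*x^2 + 58*x - 40) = (x - 1)^2*(x^3 - 3*x^2 - 18*x + 40) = (x - 2)*(x - 1)^2*(x^2 - x - 20) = (x - 2)*(x - 1)^2*(x + 4)*(x - 5)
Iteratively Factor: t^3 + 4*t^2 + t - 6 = (t + 2)*(t^2 + 2*t - 3) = (t - 1)*(t + 2)*(t + 3)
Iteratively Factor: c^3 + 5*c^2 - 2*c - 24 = (c + 3)*(c^2 + 2*c - 8) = (c + 3)*(c + 4)*(c - 2)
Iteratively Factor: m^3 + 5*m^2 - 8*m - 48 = (m + 4)*(m^2 + m - 12) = (m - 3)*(m + 4)*(m + 4)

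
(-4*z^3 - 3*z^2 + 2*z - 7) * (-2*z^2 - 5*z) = 8*z^5 + 26*z^4 + 11*z^3 + 4*z^2 + 35*z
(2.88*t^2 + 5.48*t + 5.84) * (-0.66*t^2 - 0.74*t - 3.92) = -1.9008*t^4 - 5.748*t^3 - 19.1992*t^2 - 25.8032*t - 22.8928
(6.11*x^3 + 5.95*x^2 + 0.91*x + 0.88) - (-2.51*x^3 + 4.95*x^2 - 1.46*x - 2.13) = 8.62*x^3 + 1.0*x^2 + 2.37*x + 3.01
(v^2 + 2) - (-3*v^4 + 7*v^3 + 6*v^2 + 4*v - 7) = 3*v^4 - 7*v^3 - 5*v^2 - 4*v + 9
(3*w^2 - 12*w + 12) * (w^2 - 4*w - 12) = 3*w^4 - 24*w^3 + 24*w^2 + 96*w - 144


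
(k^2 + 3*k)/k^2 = (k + 3)/k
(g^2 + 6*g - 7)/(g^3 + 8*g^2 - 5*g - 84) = (g - 1)/(g^2 + g - 12)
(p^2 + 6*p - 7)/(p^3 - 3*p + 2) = (p + 7)/(p^2 + p - 2)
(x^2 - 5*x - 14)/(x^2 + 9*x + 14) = (x - 7)/(x + 7)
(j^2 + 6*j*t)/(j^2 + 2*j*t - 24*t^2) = j/(j - 4*t)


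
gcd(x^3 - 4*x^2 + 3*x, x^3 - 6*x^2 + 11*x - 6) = x^2 - 4*x + 3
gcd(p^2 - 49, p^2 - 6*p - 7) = p - 7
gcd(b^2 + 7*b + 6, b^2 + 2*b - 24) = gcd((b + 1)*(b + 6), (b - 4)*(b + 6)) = b + 6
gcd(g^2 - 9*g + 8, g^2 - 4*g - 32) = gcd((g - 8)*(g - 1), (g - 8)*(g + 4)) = g - 8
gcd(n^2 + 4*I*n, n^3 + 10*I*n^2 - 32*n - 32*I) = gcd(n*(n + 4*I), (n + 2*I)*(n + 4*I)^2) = n + 4*I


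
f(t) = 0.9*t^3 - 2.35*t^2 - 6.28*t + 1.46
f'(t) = 2.7*t^2 - 4.7*t - 6.28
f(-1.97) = -2.17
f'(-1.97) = 13.46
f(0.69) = -3.70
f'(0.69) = -8.24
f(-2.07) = -3.59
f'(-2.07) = 15.02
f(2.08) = -13.67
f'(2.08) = -4.37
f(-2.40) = -9.45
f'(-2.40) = 20.55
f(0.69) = -3.70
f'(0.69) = -8.24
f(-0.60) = 4.19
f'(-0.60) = -2.49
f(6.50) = 108.52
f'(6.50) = 77.24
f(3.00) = -14.23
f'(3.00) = 3.92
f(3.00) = -14.23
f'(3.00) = 3.92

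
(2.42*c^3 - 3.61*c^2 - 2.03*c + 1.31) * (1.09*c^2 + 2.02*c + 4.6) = 2.6378*c^5 + 0.9535*c^4 + 1.6271*c^3 - 19.2787*c^2 - 6.6918*c + 6.026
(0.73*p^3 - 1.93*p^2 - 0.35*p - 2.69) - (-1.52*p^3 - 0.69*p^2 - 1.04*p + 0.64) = 2.25*p^3 - 1.24*p^2 + 0.69*p - 3.33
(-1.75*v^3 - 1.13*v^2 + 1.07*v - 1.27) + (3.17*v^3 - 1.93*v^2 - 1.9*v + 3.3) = 1.42*v^3 - 3.06*v^2 - 0.83*v + 2.03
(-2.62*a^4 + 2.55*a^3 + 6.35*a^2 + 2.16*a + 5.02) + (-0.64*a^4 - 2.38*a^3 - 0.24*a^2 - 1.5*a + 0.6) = -3.26*a^4 + 0.17*a^3 + 6.11*a^2 + 0.66*a + 5.62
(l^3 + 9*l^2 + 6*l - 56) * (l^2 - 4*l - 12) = l^5 + 5*l^4 - 42*l^3 - 188*l^2 + 152*l + 672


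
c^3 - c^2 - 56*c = c*(c - 8)*(c + 7)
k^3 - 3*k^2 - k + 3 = (k - 3)*(k - 1)*(k + 1)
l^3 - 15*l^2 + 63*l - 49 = (l - 7)^2*(l - 1)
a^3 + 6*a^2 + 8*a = a*(a + 2)*(a + 4)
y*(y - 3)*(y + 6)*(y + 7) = y^4 + 10*y^3 + 3*y^2 - 126*y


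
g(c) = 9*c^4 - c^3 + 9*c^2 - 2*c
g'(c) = 36*c^3 - 3*c^2 + 18*c - 2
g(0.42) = 0.95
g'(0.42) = 7.70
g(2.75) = 556.49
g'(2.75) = 773.50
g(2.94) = 718.91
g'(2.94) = 939.83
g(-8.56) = 49624.99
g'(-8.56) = -22955.89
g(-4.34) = 3452.97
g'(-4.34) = -3079.50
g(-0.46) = 3.32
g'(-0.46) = -14.42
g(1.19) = 26.73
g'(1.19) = 75.84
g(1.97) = 158.90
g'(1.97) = 297.05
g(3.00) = 777.00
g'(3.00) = 997.00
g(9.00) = 59031.00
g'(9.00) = 26161.00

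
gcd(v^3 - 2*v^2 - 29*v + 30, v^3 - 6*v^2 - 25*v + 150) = v^2 - v - 30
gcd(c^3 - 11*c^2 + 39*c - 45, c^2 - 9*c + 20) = c - 5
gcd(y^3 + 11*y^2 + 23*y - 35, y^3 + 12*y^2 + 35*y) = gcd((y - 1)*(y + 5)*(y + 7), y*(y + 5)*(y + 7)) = y^2 + 12*y + 35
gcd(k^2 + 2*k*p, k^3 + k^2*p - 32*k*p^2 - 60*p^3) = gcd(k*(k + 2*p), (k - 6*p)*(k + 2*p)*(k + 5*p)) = k + 2*p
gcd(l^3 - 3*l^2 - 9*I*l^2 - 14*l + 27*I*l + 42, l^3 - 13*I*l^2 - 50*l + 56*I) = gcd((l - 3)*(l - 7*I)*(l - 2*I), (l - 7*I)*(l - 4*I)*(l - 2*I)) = l^2 - 9*I*l - 14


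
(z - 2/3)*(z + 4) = z^2 + 10*z/3 - 8/3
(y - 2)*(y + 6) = y^2 + 4*y - 12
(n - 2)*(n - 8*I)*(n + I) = n^3 - 2*n^2 - 7*I*n^2 + 8*n + 14*I*n - 16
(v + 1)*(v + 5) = v^2 + 6*v + 5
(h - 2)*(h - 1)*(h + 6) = h^3 + 3*h^2 - 16*h + 12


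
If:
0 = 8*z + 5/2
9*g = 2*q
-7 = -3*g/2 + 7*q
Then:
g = -7/30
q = -21/20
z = -5/16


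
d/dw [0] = 0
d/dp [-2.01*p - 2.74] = -2.01000000000000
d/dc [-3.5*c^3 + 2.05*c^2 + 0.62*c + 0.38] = -10.5*c^2 + 4.1*c + 0.62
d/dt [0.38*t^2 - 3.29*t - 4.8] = 0.76*t - 3.29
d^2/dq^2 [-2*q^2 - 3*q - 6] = -4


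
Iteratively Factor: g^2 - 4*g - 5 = (g + 1)*(g - 5)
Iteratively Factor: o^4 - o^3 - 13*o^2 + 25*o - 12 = (o - 3)*(o^3 + 2*o^2 - 7*o + 4) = (o - 3)*(o - 1)*(o^2 + 3*o - 4) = (o - 3)*(o - 1)*(o + 4)*(o - 1)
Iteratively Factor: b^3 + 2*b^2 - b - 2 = (b + 1)*(b^2 + b - 2) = (b - 1)*(b + 1)*(b + 2)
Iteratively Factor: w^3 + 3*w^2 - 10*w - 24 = (w - 3)*(w^2 + 6*w + 8) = (w - 3)*(w + 4)*(w + 2)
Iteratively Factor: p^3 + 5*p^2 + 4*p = (p)*(p^2 + 5*p + 4) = p*(p + 1)*(p + 4)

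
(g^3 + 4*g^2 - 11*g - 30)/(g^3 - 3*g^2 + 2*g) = (g^3 + 4*g^2 - 11*g - 30)/(g*(g^2 - 3*g + 2))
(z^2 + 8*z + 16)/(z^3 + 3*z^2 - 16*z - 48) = (z + 4)/(z^2 - z - 12)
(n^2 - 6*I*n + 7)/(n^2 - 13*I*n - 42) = (n + I)/(n - 6*I)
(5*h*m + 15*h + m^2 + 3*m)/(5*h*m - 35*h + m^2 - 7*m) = (m + 3)/(m - 7)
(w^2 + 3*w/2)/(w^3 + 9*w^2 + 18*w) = (w + 3/2)/(w^2 + 9*w + 18)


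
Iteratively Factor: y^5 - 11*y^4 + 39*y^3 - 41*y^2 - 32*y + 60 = (y - 5)*(y^4 - 6*y^3 + 9*y^2 + 4*y - 12) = (y - 5)*(y - 2)*(y^3 - 4*y^2 + y + 6) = (y - 5)*(y - 2)^2*(y^2 - 2*y - 3) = (y - 5)*(y - 2)^2*(y + 1)*(y - 3)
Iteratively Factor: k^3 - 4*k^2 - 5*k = (k)*(k^2 - 4*k - 5) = k*(k - 5)*(k + 1)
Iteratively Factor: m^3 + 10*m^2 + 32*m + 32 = (m + 2)*(m^2 + 8*m + 16) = (m + 2)*(m + 4)*(m + 4)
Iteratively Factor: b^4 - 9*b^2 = (b)*(b^3 - 9*b) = b*(b + 3)*(b^2 - 3*b) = b^2*(b + 3)*(b - 3)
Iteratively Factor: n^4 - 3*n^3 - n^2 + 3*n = (n - 3)*(n^3 - n) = n*(n - 3)*(n^2 - 1) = n*(n - 3)*(n - 1)*(n + 1)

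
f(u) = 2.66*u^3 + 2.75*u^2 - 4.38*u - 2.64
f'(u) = 7.98*u^2 + 5.5*u - 4.38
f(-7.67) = -1007.50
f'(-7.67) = 422.89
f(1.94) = 18.63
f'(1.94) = 36.32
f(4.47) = 270.31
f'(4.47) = 179.65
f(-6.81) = -685.36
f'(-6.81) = 328.25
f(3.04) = 84.19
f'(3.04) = 86.09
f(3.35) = 113.55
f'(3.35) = 103.60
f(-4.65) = -190.26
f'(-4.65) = 142.59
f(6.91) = 976.04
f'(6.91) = 414.65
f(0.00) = -2.64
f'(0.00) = -4.38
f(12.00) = 4937.28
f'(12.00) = 1210.74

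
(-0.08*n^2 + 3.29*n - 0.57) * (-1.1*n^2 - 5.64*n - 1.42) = 0.088*n^4 - 3.1678*n^3 - 17.815*n^2 - 1.457*n + 0.8094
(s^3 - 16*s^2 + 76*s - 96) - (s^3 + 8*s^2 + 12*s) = -24*s^2 + 64*s - 96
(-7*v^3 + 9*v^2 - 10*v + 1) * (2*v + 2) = -14*v^4 + 4*v^3 - 2*v^2 - 18*v + 2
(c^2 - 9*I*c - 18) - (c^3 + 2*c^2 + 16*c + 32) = -c^3 - c^2 - 16*c - 9*I*c - 50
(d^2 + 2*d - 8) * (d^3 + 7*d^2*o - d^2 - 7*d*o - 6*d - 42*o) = d^5 + 7*d^4*o + d^4 + 7*d^3*o - 16*d^3 - 112*d^2*o - 4*d^2 - 28*d*o + 48*d + 336*o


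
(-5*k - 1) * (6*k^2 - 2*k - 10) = -30*k^3 + 4*k^2 + 52*k + 10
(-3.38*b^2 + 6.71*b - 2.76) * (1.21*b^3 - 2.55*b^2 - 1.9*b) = -4.0898*b^5 + 16.7381*b^4 - 14.0281*b^3 - 5.711*b^2 + 5.244*b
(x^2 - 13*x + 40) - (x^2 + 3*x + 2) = 38 - 16*x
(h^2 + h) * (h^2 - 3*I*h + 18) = h^4 + h^3 - 3*I*h^3 + 18*h^2 - 3*I*h^2 + 18*h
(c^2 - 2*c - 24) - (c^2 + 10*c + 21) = -12*c - 45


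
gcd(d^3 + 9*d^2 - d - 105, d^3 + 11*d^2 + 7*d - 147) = d^2 + 4*d - 21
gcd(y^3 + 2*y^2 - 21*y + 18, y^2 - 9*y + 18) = y - 3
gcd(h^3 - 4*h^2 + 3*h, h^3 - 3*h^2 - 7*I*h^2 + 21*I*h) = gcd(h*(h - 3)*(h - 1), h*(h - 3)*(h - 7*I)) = h^2 - 3*h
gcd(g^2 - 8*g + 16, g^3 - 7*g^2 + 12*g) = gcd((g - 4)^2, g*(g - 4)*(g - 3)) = g - 4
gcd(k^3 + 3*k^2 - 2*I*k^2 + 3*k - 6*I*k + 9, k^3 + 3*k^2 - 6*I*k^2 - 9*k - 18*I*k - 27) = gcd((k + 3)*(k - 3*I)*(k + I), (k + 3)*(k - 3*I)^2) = k^2 + k*(3 - 3*I) - 9*I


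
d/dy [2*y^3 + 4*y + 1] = 6*y^2 + 4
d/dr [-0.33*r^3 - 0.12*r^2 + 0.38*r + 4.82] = -0.99*r^2 - 0.24*r + 0.38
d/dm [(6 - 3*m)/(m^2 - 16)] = 3*(-m^2 + 2*m*(m - 2) + 16)/(m^2 - 16)^2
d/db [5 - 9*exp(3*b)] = -27*exp(3*b)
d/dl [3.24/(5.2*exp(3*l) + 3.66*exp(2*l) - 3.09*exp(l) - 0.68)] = (-50.544*exp(2*l) - 23.7168*exp(l) + 10.0116)*exp(l)/(5.2*exp(3*l) + 3.66*exp(2*l) - 3.09*exp(l) - 0.68)^2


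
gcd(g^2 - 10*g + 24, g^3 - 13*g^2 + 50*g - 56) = g - 4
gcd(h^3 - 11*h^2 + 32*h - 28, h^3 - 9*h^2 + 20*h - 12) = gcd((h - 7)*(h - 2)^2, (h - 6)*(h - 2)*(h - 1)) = h - 2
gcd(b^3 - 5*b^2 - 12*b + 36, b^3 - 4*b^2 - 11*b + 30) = b^2 + b - 6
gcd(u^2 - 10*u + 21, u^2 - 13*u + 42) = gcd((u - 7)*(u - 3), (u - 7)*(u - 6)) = u - 7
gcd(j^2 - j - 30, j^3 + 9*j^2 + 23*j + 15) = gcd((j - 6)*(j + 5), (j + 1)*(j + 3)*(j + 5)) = j + 5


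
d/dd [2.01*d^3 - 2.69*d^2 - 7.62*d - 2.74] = 6.03*d^2 - 5.38*d - 7.62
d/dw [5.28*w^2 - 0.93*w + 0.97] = 10.56*w - 0.93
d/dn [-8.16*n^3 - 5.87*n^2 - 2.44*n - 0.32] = -24.48*n^2 - 11.74*n - 2.44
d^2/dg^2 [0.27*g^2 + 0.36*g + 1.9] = 0.540000000000000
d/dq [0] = 0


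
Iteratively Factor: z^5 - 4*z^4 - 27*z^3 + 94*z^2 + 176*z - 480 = (z - 2)*(z^4 - 2*z^3 - 31*z^2 + 32*z + 240) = (z - 4)*(z - 2)*(z^3 + 2*z^2 - 23*z - 60) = (z - 5)*(z - 4)*(z - 2)*(z^2 + 7*z + 12) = (z - 5)*(z - 4)*(z - 2)*(z + 3)*(z + 4)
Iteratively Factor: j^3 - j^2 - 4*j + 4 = (j + 2)*(j^2 - 3*j + 2) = (j - 1)*(j + 2)*(j - 2)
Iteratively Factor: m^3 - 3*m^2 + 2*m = (m)*(m^2 - 3*m + 2) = m*(m - 1)*(m - 2)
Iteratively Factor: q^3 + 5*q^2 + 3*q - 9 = (q + 3)*(q^2 + 2*q - 3) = (q - 1)*(q + 3)*(q + 3)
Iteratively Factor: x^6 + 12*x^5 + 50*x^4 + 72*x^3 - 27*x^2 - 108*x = (x + 3)*(x^5 + 9*x^4 + 23*x^3 + 3*x^2 - 36*x) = x*(x + 3)*(x^4 + 9*x^3 + 23*x^2 + 3*x - 36) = x*(x - 1)*(x + 3)*(x^3 + 10*x^2 + 33*x + 36) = x*(x - 1)*(x + 3)^2*(x^2 + 7*x + 12) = x*(x - 1)*(x + 3)^3*(x + 4)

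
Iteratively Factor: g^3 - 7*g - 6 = (g + 2)*(g^2 - 2*g - 3) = (g + 1)*(g + 2)*(g - 3)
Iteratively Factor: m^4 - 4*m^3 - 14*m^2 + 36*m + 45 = (m - 5)*(m^3 + m^2 - 9*m - 9) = (m - 5)*(m + 1)*(m^2 - 9) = (m - 5)*(m - 3)*(m + 1)*(m + 3)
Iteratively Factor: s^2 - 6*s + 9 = (s - 3)*(s - 3)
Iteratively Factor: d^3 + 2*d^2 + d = (d + 1)*(d^2 + d) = (d + 1)^2*(d)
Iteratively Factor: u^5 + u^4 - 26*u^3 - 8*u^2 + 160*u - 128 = (u + 4)*(u^4 - 3*u^3 - 14*u^2 + 48*u - 32) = (u - 1)*(u + 4)*(u^3 - 2*u^2 - 16*u + 32) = (u - 1)*(u + 4)^2*(u^2 - 6*u + 8) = (u - 4)*(u - 1)*(u + 4)^2*(u - 2)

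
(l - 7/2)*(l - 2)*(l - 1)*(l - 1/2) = l^4 - 7*l^3 + 63*l^2/4 - 53*l/4 + 7/2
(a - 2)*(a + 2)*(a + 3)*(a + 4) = a^4 + 7*a^3 + 8*a^2 - 28*a - 48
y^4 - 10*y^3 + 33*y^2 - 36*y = y*(y - 4)*(y - 3)^2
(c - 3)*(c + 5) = c^2 + 2*c - 15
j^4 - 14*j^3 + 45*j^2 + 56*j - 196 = (j - 7)^2*(j - 2)*(j + 2)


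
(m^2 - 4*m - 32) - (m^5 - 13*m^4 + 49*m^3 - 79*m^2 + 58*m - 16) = -m^5 + 13*m^4 - 49*m^3 + 80*m^2 - 62*m - 16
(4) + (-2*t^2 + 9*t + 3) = -2*t^2 + 9*t + 7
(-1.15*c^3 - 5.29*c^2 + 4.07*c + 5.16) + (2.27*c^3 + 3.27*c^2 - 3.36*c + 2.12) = 1.12*c^3 - 2.02*c^2 + 0.71*c + 7.28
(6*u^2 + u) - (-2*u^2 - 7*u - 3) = 8*u^2 + 8*u + 3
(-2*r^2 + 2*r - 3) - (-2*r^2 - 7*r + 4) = 9*r - 7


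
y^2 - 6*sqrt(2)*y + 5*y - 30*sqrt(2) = (y + 5)*(y - 6*sqrt(2))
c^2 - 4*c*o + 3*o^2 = (c - 3*o)*(c - o)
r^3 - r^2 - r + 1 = (r - 1)^2*(r + 1)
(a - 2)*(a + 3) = a^2 + a - 6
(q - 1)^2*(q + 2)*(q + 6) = q^4 + 6*q^3 - 3*q^2 - 16*q + 12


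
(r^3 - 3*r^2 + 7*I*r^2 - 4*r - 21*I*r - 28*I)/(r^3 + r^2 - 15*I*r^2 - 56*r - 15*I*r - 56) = (r^2 + r*(-4 + 7*I) - 28*I)/(r^2 - 15*I*r - 56)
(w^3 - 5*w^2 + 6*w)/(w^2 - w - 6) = w*(w - 2)/(w + 2)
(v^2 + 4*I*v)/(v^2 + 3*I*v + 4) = v/(v - I)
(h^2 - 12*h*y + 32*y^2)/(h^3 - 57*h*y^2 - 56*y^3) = (h - 4*y)/(h^2 + 8*h*y + 7*y^2)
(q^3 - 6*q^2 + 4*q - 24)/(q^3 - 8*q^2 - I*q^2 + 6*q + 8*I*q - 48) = (q^2 - 2*q*(3 + I) + 12*I)/(q^2 - q*(8 + 3*I) + 24*I)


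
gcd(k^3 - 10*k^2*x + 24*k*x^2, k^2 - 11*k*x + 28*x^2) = -k + 4*x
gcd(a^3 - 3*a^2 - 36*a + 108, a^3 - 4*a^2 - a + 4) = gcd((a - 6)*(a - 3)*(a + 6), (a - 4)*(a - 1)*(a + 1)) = 1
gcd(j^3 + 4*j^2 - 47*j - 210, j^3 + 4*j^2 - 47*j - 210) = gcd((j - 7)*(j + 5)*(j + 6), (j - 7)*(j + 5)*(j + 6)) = j^3 + 4*j^2 - 47*j - 210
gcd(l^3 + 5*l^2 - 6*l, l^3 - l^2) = l^2 - l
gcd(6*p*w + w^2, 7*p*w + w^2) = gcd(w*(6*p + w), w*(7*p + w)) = w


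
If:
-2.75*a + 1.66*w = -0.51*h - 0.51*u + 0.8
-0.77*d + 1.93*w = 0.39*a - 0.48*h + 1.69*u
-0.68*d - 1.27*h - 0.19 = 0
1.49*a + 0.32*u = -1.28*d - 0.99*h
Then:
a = 1.9010580775056*w - 0.772947103533057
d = 2.26177151492627 - 5.50470643447765*w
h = 2.94740187042898*w - 1.36063356704713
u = 4.04849952788551*w - 1.23859101082719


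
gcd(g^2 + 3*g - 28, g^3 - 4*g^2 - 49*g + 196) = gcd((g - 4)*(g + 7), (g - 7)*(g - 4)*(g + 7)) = g^2 + 3*g - 28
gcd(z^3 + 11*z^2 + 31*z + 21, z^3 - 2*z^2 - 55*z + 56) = z + 7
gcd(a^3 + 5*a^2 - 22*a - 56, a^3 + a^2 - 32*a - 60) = a + 2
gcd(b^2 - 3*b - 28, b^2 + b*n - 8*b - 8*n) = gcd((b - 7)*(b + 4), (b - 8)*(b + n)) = 1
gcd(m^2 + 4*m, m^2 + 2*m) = m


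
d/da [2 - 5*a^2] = -10*a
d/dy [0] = 0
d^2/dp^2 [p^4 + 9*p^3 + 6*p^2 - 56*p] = 12*p^2 + 54*p + 12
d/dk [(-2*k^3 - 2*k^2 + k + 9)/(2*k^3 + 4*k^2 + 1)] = (-4*k^4 - 4*k^3 - 64*k^2 - 76*k + 1)/(4*k^6 + 16*k^5 + 16*k^4 + 4*k^3 + 8*k^2 + 1)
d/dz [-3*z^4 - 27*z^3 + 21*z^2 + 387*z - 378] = -12*z^3 - 81*z^2 + 42*z + 387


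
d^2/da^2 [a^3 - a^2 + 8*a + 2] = 6*a - 2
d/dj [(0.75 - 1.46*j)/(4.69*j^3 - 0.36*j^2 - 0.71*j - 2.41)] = (13.6948*j^3 - 11.0781*j^2 + 0.54*j + 4.0511)/(21.9961*j^6 - 3.3768*j^5 - 6.5302*j^4 - 22.0946*j^3 + 2.2393*j^2 + 3.4222*j + 5.8081)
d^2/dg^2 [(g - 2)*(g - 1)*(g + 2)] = 6*g - 2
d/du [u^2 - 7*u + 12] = 2*u - 7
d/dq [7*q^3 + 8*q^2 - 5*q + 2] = 21*q^2 + 16*q - 5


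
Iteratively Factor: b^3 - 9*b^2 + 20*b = (b - 4)*(b^2 - 5*b) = (b - 5)*(b - 4)*(b)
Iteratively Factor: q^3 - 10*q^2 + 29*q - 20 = (q - 4)*(q^2 - 6*q + 5) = (q - 4)*(q - 1)*(q - 5)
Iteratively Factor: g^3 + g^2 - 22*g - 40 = (g + 2)*(g^2 - g - 20) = (g + 2)*(g + 4)*(g - 5)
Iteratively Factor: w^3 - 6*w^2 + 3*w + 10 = (w - 5)*(w^2 - w - 2) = (w - 5)*(w - 2)*(w + 1)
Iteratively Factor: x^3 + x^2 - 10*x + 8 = (x - 2)*(x^2 + 3*x - 4) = (x - 2)*(x - 1)*(x + 4)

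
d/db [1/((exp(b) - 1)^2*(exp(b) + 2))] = 3*(exp(b) + 1)*exp(b)/((1 - exp(b))^3*(exp(b) + 2)^2)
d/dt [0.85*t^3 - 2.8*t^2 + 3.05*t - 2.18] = 2.55*t^2 - 5.6*t + 3.05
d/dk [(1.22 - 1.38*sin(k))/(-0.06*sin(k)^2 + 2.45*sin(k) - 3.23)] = (-0.0828*sin(k)^2 + 0.1464*sin(k) + 1.4684)*cos(k)/(0.0036*sin(k)^4 - 0.294*sin(k)^3 + 6.3901*sin(k)^2 - 15.827*sin(k) + 10.4329)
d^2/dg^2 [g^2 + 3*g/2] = 2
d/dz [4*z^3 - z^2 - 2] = 2*z*(6*z - 1)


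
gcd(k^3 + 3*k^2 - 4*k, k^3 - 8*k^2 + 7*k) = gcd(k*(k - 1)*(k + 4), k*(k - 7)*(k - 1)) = k^2 - k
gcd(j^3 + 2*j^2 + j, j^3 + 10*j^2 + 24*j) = j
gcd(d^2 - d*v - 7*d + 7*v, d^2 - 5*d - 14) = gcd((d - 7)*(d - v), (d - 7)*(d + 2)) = d - 7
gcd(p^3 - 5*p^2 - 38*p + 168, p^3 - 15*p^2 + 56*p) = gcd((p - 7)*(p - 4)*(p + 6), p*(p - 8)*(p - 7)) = p - 7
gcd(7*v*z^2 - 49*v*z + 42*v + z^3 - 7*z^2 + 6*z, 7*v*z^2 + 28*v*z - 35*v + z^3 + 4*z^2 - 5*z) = 7*v*z - 7*v + z^2 - z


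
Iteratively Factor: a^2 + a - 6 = (a + 3)*(a - 2)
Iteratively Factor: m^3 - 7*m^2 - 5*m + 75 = (m - 5)*(m^2 - 2*m - 15) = (m - 5)^2*(m + 3)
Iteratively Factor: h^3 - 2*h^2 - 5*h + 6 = (h + 2)*(h^2 - 4*h + 3) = (h - 3)*(h + 2)*(h - 1)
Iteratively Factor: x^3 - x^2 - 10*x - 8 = (x + 2)*(x^2 - 3*x - 4) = (x + 1)*(x + 2)*(x - 4)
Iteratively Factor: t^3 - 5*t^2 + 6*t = (t - 2)*(t^2 - 3*t) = t*(t - 2)*(t - 3)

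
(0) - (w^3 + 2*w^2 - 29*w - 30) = -w^3 - 2*w^2 + 29*w + 30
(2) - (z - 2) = 4 - z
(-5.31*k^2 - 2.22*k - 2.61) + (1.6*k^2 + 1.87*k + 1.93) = -3.71*k^2 - 0.35*k - 0.68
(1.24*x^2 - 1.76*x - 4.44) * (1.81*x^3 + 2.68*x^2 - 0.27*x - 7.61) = 2.2444*x^5 + 0.1376*x^4 - 13.088*x^3 - 20.8604*x^2 + 14.5924*x + 33.7884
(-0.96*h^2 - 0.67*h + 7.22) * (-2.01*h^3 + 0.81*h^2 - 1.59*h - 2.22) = 1.9296*h^5 + 0.5691*h^4 - 13.5285*h^3 + 9.0447*h^2 - 9.9924*h - 16.0284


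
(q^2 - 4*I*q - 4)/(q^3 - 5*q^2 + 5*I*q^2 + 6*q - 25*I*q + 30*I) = (q^2 - 4*I*q - 4)/(q^3 + 5*q^2*(-1 + I) + q*(6 - 25*I) + 30*I)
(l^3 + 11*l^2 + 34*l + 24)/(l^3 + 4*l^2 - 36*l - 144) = (l + 1)/(l - 6)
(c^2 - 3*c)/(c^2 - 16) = c*(c - 3)/(c^2 - 16)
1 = 1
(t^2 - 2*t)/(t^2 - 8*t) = (t - 2)/(t - 8)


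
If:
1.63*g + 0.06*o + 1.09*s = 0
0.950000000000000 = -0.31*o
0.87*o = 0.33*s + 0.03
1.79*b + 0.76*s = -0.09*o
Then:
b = 3.62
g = 5.58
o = -3.06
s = -8.17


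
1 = 1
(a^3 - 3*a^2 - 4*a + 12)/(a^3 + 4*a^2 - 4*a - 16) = (a - 3)/(a + 4)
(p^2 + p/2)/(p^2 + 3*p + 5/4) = 2*p/(2*p + 5)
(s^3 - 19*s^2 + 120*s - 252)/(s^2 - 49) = (s^2 - 12*s + 36)/(s + 7)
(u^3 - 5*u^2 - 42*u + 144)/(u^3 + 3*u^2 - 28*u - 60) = (u^2 - 11*u + 24)/(u^2 - 3*u - 10)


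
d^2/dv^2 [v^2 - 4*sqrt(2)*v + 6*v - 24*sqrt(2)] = 2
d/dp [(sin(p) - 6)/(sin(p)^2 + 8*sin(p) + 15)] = (12*sin(p) + cos(p)^2 + 62)*cos(p)/(sin(p)^2 + 8*sin(p) + 15)^2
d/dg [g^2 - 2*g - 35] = 2*g - 2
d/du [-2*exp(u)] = -2*exp(u)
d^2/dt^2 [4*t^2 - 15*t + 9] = 8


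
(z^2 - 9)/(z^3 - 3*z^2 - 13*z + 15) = (z - 3)/(z^2 - 6*z + 5)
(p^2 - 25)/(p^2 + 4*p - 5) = (p - 5)/(p - 1)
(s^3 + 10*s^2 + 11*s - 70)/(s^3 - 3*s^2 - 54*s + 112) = (s + 5)/(s - 8)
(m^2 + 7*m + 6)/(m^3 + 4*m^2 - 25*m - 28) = (m + 6)/(m^2 + 3*m - 28)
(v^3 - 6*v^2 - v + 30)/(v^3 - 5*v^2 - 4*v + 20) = (v - 3)/(v - 2)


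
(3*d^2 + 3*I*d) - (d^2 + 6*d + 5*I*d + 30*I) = 2*d^2 - 6*d - 2*I*d - 30*I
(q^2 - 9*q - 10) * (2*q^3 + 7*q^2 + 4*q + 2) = 2*q^5 - 11*q^4 - 79*q^3 - 104*q^2 - 58*q - 20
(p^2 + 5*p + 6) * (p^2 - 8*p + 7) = p^4 - 3*p^3 - 27*p^2 - 13*p + 42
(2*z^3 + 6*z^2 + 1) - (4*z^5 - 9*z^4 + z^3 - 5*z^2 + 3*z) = -4*z^5 + 9*z^4 + z^3 + 11*z^2 - 3*z + 1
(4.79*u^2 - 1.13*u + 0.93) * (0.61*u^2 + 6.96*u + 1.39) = 2.9219*u^4 + 32.6491*u^3 - 0.639399999999999*u^2 + 4.9021*u + 1.2927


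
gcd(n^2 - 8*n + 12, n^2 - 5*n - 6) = n - 6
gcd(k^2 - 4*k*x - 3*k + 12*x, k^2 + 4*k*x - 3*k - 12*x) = k - 3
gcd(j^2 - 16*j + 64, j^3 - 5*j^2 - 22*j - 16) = j - 8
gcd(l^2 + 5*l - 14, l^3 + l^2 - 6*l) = l - 2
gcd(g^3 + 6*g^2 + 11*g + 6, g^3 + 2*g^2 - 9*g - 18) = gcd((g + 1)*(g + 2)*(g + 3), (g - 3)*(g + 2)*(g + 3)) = g^2 + 5*g + 6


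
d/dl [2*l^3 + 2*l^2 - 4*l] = 6*l^2 + 4*l - 4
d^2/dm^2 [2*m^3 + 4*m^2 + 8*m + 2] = 12*m + 8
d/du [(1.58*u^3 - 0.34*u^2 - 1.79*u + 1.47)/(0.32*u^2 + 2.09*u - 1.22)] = (0.5056*u^4 + 6.6044*u^3 - 5.9206*u^2 - 0.1112*u - 0.8885)/(0.1024*u^4 + 1.3376*u^3 + 3.5873*u^2 - 5.0996*u + 1.4884)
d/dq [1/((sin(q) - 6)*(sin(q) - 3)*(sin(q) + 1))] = (-3*sin(q)^2 + 16*sin(q) - 9)*cos(q)/((sin(q) - 6)^2*(sin(q) - 3)^2*(sin(q) + 1)^2)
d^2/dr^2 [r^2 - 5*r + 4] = 2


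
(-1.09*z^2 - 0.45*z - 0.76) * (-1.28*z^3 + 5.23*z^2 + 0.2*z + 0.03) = 1.3952*z^5 - 5.1247*z^4 - 1.5987*z^3 - 4.0975*z^2 - 0.1655*z - 0.0228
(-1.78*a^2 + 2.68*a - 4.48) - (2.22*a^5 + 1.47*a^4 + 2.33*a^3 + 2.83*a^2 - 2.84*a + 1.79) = -2.22*a^5 - 1.47*a^4 - 2.33*a^3 - 4.61*a^2 + 5.52*a - 6.27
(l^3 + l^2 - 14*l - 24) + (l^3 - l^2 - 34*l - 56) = 2*l^3 - 48*l - 80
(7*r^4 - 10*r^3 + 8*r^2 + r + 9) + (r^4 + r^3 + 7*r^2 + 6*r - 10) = 8*r^4 - 9*r^3 + 15*r^2 + 7*r - 1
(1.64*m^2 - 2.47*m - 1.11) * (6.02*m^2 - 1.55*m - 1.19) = 9.8728*m^4 - 17.4114*m^3 - 4.8053*m^2 + 4.6598*m + 1.3209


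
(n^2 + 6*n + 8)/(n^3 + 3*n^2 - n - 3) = (n^2 + 6*n + 8)/(n^3 + 3*n^2 - n - 3)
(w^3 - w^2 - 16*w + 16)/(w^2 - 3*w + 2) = (w^2 - 16)/(w - 2)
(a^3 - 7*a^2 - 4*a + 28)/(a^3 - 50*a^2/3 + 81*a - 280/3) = 3*(a^2 - 4)/(3*a^2 - 29*a + 40)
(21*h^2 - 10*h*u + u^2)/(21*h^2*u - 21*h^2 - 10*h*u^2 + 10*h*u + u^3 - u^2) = 1/(u - 1)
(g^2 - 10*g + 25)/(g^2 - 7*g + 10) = (g - 5)/(g - 2)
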